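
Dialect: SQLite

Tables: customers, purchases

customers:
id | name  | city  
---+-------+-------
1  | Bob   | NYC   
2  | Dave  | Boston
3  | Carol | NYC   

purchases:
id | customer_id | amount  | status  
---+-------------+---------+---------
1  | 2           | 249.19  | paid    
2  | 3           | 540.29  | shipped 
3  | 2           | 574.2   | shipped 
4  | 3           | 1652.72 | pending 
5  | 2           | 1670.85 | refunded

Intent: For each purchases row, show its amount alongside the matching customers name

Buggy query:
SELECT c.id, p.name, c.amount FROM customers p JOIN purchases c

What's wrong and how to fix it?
Bug: Missing join condition: each purchases row is matched to all customers rows instead of just its own

Fix: Specify the join condition linking the foreign key to the parent id

Corrected query:
SELECT c.id, p.name, c.amount FROM customers p JOIN purchases c ON c.customer_id = p.id

Result:
id | name  | amount 
---+-------+--------
1  | Dave  | 249.19 
2  | Carol | 540.29 
3  | Dave  | 574.2  
4  | Carol | 1652.72
5  | Dave  | 1670.85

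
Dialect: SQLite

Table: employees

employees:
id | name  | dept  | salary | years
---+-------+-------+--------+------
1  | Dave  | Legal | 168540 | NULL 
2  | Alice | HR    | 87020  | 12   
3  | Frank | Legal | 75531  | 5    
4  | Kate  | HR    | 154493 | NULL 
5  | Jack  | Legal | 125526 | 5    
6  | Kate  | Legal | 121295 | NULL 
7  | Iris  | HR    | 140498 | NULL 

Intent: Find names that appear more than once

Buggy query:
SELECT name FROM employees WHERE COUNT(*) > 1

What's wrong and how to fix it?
Bug: COUNT(*) is an aggregate and cannot be used in WHERE

Fix: Group first, then use HAVING for the count condition

Corrected query:
SELECT name FROM employees GROUP BY name HAVING COUNT(*) > 1

Result:
name
----
Kate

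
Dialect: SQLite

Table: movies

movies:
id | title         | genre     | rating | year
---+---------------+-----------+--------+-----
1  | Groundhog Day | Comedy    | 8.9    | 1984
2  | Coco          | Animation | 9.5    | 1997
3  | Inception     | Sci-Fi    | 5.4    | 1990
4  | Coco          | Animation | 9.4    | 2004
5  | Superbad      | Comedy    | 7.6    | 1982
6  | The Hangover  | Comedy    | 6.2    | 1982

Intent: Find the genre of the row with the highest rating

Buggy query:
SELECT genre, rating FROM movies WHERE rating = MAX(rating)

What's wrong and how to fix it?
Bug: WHERE is evaluated per row; an aggregate over the whole table isn't defined there

Fix: Use a subquery: WHERE rating = (SELECT MAX(rating) FROM movies)

Corrected query:
SELECT genre, rating FROM movies WHERE rating = (SELECT MAX(rating) FROM movies)

Result:
genre     | rating
----------+-------
Animation | 9.5   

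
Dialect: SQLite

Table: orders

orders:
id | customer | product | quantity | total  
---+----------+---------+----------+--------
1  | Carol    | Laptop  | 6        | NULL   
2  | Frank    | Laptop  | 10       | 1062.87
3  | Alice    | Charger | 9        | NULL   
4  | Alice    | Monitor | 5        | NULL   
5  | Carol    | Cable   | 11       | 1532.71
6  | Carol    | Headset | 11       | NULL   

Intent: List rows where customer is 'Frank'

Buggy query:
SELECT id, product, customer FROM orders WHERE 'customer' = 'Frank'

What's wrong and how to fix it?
Bug: 'customer' in single quotes is a string literal, not the column; the comparison is literal-vs-literal and never true

Fix: Reference the column as customer without single quotes

Corrected query:
SELECT id, product, customer FROM orders WHERE customer = 'Frank'

Result:
id | product | customer
---+---------+---------
2  | Laptop  | Frank   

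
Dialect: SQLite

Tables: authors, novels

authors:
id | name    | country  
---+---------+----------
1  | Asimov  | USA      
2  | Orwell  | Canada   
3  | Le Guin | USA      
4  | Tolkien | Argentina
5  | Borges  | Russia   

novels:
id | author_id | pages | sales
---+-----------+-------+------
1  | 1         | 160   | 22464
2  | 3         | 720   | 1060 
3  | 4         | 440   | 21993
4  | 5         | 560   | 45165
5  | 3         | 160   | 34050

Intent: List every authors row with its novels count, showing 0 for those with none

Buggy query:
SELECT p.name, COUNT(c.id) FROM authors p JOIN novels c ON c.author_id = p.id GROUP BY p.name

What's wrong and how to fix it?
Bug: An inner join excludes parents with zero children

Fix: Switch to LEFT JOIN to retain unmatched parent rows

Corrected query:
SELECT p.name, COUNT(c.id) FROM authors p LEFT JOIN novels c ON c.author_id = p.id GROUP BY p.name

Result:
name    | COUNT(c.id)
--------+------------
Asimov  | 1          
Borges  | 1          
Le Guin | 2          
Orwell  | 0          
Tolkien | 1          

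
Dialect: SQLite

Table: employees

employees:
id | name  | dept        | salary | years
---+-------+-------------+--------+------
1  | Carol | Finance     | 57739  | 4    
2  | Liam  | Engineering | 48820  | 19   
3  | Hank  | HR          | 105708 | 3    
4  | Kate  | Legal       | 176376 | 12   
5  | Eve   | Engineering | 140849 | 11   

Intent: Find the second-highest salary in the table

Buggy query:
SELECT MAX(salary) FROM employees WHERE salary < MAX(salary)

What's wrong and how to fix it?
Bug: MAX(salary) on the right of the comparison is an aggregate-in-WHERE error

Fix: Compute the overall MAX in a subquery, then take MAX of rows below it

Corrected query:
SELECT MAX(salary) FROM employees WHERE salary < (SELECT MAX(salary) FROM employees)

Result:
MAX(salary)
-----------
140849     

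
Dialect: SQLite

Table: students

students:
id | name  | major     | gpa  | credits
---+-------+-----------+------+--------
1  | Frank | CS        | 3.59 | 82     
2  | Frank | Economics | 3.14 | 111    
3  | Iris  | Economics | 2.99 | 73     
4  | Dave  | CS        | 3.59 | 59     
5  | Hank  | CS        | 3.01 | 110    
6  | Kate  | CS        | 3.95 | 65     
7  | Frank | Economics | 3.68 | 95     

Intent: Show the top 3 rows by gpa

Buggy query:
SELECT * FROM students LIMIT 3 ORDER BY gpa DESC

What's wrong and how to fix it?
Bug: ORDER BY cannot follow LIMIT; LIMIT is the final clause

Fix: Sort with ORDER BY, then apply LIMIT

Corrected query:
SELECT * FROM students ORDER BY gpa DESC LIMIT 3

Result:
id | name  | major     | gpa  | credits
---+-------+-----------+------+--------
6  | Kate  | CS        | 3.95 | 65     
7  | Frank | Economics | 3.68 | 95     
1  | Frank | CS        | 3.59 | 82     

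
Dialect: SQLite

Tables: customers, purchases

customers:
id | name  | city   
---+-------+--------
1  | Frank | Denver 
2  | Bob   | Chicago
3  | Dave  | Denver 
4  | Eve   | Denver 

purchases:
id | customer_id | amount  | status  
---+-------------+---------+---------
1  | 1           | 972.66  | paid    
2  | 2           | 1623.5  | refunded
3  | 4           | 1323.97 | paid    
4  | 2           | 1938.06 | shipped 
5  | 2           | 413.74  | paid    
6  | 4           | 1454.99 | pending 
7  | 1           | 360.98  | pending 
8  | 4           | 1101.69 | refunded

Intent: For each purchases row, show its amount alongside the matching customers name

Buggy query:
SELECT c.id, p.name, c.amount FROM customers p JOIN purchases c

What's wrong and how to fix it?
Bug: Missing join condition: each purchases row is matched to all customers rows instead of just its own

Fix: Specify the join condition linking the foreign key to the parent id

Corrected query:
SELECT c.id, p.name, c.amount FROM customers p JOIN purchases c ON c.customer_id = p.id

Result:
id | name  | amount 
---+-------+--------
1  | Frank | 972.66 
2  | Bob   | 1623.5 
3  | Eve   | 1323.97
4  | Bob   | 1938.06
5  | Bob   | 413.74 
6  | Eve   | 1454.99
7  | Frank | 360.98 
8  | Eve   | 1101.69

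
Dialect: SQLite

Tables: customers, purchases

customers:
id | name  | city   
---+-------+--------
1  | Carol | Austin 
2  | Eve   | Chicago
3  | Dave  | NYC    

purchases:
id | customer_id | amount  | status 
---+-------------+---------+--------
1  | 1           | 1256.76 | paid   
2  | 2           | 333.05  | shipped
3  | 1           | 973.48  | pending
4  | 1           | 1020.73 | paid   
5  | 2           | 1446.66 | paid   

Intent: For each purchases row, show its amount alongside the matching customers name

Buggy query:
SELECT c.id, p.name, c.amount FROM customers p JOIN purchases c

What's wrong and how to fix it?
Bug: Missing join condition: each purchases row is matched to all customers rows instead of just its own

Fix: Add ON c.customer_id = p.id to the JOIN

Corrected query:
SELECT c.id, p.name, c.amount FROM customers p JOIN purchases c ON c.customer_id = p.id

Result:
id | name  | amount 
---+-------+--------
1  | Carol | 1256.76
2  | Eve   | 333.05 
3  | Carol | 973.48 
4  | Carol | 1020.73
5  | Eve   | 1446.66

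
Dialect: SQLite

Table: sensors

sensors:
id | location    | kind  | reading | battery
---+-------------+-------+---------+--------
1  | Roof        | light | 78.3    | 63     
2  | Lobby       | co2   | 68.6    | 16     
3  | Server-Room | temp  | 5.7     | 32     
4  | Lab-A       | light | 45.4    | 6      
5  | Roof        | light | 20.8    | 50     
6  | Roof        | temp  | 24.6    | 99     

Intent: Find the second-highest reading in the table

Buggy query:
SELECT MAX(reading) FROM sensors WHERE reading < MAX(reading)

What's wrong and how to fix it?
Bug: MAX(reading) on the right of the comparison is an aggregate-in-WHERE error

Fix: Put the inner MAX in a scalar subquery

Corrected query:
SELECT MAX(reading) FROM sensors WHERE reading < (SELECT MAX(reading) FROM sensors)

Result:
MAX(reading)
------------
68.6        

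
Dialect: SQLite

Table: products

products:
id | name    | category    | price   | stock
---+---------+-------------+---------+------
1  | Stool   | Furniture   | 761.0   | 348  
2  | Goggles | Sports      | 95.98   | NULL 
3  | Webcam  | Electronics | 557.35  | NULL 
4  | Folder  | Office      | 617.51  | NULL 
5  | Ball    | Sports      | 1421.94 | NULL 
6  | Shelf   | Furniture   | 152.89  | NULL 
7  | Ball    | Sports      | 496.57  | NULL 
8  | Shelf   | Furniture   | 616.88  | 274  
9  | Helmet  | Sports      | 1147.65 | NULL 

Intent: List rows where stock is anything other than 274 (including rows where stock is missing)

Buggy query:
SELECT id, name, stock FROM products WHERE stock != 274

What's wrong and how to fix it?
Bug: 'stock != 274' is unknown when stock is NULL, so NULL rows are silently excluded

Fix: Handle NULL separately with IS NULL alongside the inequality

Corrected query:
SELECT id, name, stock FROM products WHERE stock != 274 OR stock IS NULL

Result:
id | name    | stock
---+---------+------
1  | Stool   | 348  
2  | Goggles | NULL 
3  | Webcam  | NULL 
4  | Folder  | NULL 
5  | Ball    | NULL 
6  | Shelf   | NULL 
7  | Ball    | NULL 
9  | Helmet  | NULL 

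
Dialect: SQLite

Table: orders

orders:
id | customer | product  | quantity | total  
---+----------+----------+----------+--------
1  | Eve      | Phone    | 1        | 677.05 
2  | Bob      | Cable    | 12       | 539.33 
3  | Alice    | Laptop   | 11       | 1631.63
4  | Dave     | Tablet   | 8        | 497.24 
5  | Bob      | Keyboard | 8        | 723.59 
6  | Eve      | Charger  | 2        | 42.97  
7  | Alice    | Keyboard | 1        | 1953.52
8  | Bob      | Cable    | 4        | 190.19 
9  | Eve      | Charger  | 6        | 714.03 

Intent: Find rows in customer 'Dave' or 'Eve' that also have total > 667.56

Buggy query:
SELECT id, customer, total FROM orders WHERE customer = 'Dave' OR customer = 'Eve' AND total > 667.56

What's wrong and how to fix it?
Bug: AND binds tighter than OR, so this parses as customer = 'Dave' OR (customer = 'Eve' AND total > 667.56)

Fix: Add parentheses around the OR so the AND applies to both alternatives

Corrected query:
SELECT id, customer, total FROM orders WHERE (customer = 'Dave' OR customer = 'Eve') AND total > 667.56

Result:
id | customer | total 
---+----------+-------
1  | Eve      | 677.05
9  | Eve      | 714.03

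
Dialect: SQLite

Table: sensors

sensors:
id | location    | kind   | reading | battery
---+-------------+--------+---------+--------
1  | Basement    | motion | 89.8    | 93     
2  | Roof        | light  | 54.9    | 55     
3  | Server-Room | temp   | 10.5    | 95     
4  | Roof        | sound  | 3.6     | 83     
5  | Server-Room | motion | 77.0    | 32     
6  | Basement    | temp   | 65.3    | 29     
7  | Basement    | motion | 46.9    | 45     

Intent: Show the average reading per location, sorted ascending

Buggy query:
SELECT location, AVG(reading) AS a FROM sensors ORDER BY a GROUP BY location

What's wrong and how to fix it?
Bug: ORDER BY appears before GROUP BY; SQL clause order requires GROUP BY first

Fix: Reorder: SELECT … FROM … GROUP BY … ORDER BY …

Corrected query:
SELECT location, AVG(reading) AS a FROM sensors GROUP BY location ORDER BY a

Result:
location    | a        
------------+----------
Roof        | 29.25    
Server-Room | 43.75    
Basement    | 67.333333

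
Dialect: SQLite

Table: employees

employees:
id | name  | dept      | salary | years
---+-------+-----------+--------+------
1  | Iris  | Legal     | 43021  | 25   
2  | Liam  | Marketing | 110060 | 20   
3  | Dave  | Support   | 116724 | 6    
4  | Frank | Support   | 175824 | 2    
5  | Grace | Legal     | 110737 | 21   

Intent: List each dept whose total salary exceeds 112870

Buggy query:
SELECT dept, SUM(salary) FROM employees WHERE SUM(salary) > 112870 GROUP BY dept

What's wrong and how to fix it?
Bug: WHERE runs before GROUP BY, so aggregates aren't available there

Fix: Use HAVING (which filters groups after aggregation) instead of WHERE

Corrected query:
SELECT dept, SUM(salary) FROM employees GROUP BY dept HAVING SUM(salary) > 112870

Result:
dept    | SUM(salary)
--------+------------
Legal   | 153758     
Support | 292548     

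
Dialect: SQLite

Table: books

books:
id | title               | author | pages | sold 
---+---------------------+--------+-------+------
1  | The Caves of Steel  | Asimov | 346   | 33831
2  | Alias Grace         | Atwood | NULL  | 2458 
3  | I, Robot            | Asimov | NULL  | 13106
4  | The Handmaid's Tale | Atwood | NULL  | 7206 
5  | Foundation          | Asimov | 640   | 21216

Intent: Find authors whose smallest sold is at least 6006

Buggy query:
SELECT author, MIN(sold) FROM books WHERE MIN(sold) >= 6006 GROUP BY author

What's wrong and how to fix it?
Bug: MIN() in WHERE is a misuse of aggregate

Fix: Replace WHERE with HAVING after the GROUP BY

Corrected query:
SELECT author, MIN(sold) FROM books GROUP BY author HAVING MIN(sold) >= 6006

Result:
author | MIN(sold)
-------+----------
Asimov | 13106    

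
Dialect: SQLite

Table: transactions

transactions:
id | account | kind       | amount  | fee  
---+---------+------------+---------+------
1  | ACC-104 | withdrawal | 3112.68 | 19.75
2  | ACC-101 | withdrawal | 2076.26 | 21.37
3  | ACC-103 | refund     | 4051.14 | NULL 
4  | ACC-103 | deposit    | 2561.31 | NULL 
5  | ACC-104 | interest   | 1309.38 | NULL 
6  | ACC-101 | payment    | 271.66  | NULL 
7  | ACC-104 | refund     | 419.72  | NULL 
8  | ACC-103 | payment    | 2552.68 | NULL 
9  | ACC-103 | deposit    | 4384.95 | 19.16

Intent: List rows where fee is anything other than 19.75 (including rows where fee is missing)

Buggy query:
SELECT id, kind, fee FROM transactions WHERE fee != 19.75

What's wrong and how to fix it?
Bug: 'fee != 19.75' is unknown when fee is NULL, so NULL rows are silently excluded

Fix: Add an explicit OR fee IS NULL to include the missing-value rows

Corrected query:
SELECT id, kind, fee FROM transactions WHERE fee != 19.75 OR fee IS NULL

Result:
id | kind       | fee  
---+------------+------
2  | withdrawal | 21.37
3  | refund     | NULL 
4  | deposit    | NULL 
5  | interest   | NULL 
6  | payment    | NULL 
7  | refund     | NULL 
8  | payment    | NULL 
9  | deposit    | 19.16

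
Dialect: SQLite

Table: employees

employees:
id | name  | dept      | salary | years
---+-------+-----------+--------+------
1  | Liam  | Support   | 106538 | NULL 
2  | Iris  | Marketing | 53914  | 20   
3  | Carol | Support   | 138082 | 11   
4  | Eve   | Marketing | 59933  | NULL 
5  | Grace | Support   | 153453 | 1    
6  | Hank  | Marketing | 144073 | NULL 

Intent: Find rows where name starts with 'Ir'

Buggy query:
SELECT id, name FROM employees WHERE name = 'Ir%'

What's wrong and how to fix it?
Bug: '=' compares the literal string including the % character; pattern matching needs LIKE

Fix: Use LIKE for wildcard pattern matching

Corrected query:
SELECT id, name FROM employees WHERE name LIKE 'Ir%'

Result:
id | name
---+-----
2  | Iris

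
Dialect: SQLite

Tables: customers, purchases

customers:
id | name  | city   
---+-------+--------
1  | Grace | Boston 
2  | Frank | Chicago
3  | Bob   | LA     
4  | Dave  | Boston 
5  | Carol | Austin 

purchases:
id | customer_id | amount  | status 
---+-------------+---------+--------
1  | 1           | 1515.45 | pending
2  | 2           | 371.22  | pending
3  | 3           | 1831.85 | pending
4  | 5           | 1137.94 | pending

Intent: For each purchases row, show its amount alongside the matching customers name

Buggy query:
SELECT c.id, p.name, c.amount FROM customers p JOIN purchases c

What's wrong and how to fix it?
Bug: Missing join condition: each purchases row is matched to all customers rows instead of just its own

Fix: Add ON c.customer_id = p.id to the JOIN

Corrected query:
SELECT c.id, p.name, c.amount FROM customers p JOIN purchases c ON c.customer_id = p.id

Result:
id | name  | amount 
---+-------+--------
1  | Grace | 1515.45
2  | Frank | 371.22 
3  | Bob   | 1831.85
4  | Carol | 1137.94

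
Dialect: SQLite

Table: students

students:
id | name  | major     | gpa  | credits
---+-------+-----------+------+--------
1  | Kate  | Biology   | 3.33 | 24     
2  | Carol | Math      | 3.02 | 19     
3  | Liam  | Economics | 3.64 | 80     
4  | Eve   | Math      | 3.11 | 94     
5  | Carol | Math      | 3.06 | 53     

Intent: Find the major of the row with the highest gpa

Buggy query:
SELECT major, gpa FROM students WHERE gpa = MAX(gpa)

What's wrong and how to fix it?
Bug: MAX(gpa) is an aggregate and cannot be used directly in WHERE

Fix: Wrap MAX in a scalar subquery so WHERE compares against a single value

Corrected query:
SELECT major, gpa FROM students WHERE gpa = (SELECT MAX(gpa) FROM students)

Result:
major     | gpa 
----------+-----
Economics | 3.64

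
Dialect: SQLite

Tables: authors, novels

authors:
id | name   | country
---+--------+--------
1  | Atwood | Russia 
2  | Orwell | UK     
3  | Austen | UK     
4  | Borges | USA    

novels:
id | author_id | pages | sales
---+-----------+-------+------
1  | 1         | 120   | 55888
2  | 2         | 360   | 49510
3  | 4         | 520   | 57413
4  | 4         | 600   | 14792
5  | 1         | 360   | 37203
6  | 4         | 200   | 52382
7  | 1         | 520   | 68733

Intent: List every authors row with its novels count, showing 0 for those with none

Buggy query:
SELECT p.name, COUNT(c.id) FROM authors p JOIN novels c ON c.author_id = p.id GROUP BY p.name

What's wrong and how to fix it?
Bug: INNER JOIN drops authors rows that have no matching novels rows

Fix: Switch to LEFT JOIN to retain unmatched parent rows

Corrected query:
SELECT p.name, COUNT(c.id) FROM authors p LEFT JOIN novels c ON c.author_id = p.id GROUP BY p.name

Result:
name   | COUNT(c.id)
-------+------------
Atwood | 3          
Austen | 0          
Borges | 3          
Orwell | 1          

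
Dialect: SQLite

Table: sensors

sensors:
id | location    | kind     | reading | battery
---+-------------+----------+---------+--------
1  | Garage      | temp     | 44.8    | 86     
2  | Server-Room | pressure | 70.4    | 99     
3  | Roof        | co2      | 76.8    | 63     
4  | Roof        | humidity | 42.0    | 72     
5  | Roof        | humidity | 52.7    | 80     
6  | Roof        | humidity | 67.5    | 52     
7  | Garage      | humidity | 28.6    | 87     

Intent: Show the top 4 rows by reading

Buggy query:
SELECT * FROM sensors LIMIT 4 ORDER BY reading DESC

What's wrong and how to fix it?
Bug: LIMIT must come after ORDER BY

Fix: Swap the clauses: ORDER BY first, then LIMIT

Corrected query:
SELECT * FROM sensors ORDER BY reading DESC LIMIT 4

Result:
id | location    | kind     | reading | battery
---+-------------+----------+---------+--------
3  | Roof        | co2      | 76.8    | 63     
2  | Server-Room | pressure | 70.4    | 99     
6  | Roof        | humidity | 67.5    | 52     
5  | Roof        | humidity | 52.7    | 80     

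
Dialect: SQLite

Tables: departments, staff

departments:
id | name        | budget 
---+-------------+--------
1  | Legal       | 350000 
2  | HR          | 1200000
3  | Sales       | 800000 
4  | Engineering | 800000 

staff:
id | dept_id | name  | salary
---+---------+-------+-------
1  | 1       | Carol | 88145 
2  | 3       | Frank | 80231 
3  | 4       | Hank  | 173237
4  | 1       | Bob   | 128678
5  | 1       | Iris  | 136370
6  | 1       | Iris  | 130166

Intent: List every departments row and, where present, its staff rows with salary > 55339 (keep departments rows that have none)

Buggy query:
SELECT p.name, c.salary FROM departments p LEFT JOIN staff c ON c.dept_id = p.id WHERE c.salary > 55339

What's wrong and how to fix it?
Bug: Filtering c.salary in WHERE discards the NULL rows produced by LEFT JOIN, turning it into an inner join

Fix: Move the right-table condition into the ON clause so unmatched parents are kept

Corrected query:
SELECT p.name, c.salary FROM departments p LEFT JOIN staff c ON c.dept_id = p.id AND c.salary > 55339

Result:
name        | salary
------------+-------
Legal       | 88145 
Legal       | 128678
Legal       | 130166
Legal       | 136370
HR          | NULL  
Sales       | 80231 
Engineering | 173237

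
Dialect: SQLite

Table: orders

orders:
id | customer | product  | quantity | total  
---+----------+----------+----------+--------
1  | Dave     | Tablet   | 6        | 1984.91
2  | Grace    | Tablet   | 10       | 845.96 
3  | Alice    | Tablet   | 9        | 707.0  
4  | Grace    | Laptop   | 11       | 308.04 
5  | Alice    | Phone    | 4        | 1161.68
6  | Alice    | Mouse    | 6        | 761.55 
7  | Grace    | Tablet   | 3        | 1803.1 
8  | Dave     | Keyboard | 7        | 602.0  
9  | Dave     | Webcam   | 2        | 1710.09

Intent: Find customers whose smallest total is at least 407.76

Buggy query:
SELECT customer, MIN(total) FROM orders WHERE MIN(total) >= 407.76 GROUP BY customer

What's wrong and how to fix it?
Bug: Aggregates like MIN are computed per group after WHERE runs

Fix: Replace WHERE with HAVING after the GROUP BY

Corrected query:
SELECT customer, MIN(total) FROM orders GROUP BY customer HAVING MIN(total) >= 407.76

Result:
customer | MIN(total)
---------+-----------
Alice    | 707       
Dave     | 602       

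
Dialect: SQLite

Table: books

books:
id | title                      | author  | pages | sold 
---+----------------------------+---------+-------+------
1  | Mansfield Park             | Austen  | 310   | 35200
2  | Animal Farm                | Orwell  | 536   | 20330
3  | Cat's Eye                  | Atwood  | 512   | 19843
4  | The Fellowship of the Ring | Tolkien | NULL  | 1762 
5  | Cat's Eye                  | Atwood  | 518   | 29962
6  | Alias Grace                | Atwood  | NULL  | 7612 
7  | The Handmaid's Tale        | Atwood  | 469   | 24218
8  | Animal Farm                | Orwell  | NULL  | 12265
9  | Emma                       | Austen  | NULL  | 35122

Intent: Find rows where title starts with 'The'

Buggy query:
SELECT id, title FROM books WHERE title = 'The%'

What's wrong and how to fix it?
Bug: '=' compares the literal string including the % character; pattern matching needs LIKE

Fix: Use LIKE for wildcard pattern matching

Corrected query:
SELECT id, title FROM books WHERE title LIKE 'The%'

Result:
id | title                     
---+---------------------------
4  | The Fellowship of the Ring
7  | The Handmaid's Tale       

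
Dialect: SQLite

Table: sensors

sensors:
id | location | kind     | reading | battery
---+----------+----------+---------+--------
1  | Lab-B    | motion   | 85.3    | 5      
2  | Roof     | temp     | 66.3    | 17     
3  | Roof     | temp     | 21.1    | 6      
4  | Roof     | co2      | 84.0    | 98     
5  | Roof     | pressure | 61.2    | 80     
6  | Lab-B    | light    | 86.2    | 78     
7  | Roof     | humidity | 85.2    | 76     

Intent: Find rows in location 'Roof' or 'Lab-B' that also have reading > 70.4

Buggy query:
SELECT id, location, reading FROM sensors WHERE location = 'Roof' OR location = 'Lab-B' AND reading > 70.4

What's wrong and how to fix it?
Bug: Without parentheses, AND is evaluated before OR, so the reading filter only applies to the 'Lab-B' branch

Fix: Add parentheses around the OR so the AND applies to both alternatives

Corrected query:
SELECT id, location, reading FROM sensors WHERE (location = 'Roof' OR location = 'Lab-B') AND reading > 70.4

Result:
id | location | reading
---+----------+--------
1  | Lab-B    | 85.3   
4  | Roof     | 84     
6  | Lab-B    | 86.2   
7  | Roof     | 85.2   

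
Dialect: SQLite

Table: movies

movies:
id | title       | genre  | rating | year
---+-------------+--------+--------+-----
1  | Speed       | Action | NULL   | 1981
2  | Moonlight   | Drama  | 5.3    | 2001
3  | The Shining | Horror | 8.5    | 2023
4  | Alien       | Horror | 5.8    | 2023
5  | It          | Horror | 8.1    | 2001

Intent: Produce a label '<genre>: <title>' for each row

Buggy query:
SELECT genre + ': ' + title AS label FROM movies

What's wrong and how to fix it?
Bug: SQLite uses || for string concatenation; + coerces text to numbers (yielding 0)

Fix: Use the || operator for string concatenation

Corrected query:
SELECT genre || ': ' || title AS label FROM movies

Result:
label              
-------------------
Action: Speed      
Drama: Moonlight   
Horror: The Shining
Horror: Alien      
Horror: It         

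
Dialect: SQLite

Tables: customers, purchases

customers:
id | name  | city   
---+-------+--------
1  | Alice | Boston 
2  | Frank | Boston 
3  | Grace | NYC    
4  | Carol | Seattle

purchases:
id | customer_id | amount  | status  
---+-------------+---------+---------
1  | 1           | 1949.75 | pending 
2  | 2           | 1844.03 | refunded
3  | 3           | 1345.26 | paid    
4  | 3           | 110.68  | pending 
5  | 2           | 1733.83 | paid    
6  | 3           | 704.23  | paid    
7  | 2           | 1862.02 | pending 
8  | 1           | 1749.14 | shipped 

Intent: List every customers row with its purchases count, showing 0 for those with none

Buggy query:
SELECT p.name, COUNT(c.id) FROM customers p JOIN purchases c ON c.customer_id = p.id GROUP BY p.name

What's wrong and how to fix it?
Bug: An inner join excludes parents with zero children

Fix: Use LEFT JOIN so parents without children still appear (COUNT(c.id) gives 0)

Corrected query:
SELECT p.name, COUNT(c.id) FROM customers p LEFT JOIN purchases c ON c.customer_id = p.id GROUP BY p.name

Result:
name  | COUNT(c.id)
------+------------
Alice | 2          
Carol | 0          
Frank | 3          
Grace | 3          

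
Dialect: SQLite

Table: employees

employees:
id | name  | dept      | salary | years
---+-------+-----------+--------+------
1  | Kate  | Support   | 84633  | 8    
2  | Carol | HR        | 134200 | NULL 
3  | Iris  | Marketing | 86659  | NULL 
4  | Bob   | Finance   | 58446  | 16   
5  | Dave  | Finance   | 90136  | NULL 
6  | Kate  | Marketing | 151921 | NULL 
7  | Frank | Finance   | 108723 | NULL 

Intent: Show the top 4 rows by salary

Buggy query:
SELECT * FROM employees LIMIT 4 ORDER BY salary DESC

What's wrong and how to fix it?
Bug: LIMIT must come after ORDER BY

Fix: Sort with ORDER BY, then apply LIMIT

Corrected query:
SELECT * FROM employees ORDER BY salary DESC LIMIT 4

Result:
id | name  | dept      | salary | years
---+-------+-----------+--------+------
6  | Kate  | Marketing | 151921 | NULL 
2  | Carol | HR        | 134200 | NULL 
7  | Frank | Finance   | 108723 | NULL 
5  | Dave  | Finance   | 90136  | NULL 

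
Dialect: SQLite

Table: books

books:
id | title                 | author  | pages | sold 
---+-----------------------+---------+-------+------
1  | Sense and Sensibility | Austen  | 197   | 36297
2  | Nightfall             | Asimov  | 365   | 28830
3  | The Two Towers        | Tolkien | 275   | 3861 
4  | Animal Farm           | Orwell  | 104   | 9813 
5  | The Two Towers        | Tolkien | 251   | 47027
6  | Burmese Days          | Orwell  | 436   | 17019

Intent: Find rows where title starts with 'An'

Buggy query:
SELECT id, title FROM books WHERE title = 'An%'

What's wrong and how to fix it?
Bug: '=' compares the literal string including the % character; pattern matching needs LIKE

Fix: Replace '=' with LIKE so 'An%' is treated as a pattern

Corrected query:
SELECT id, title FROM books WHERE title LIKE 'An%'

Result:
id | title      
---+------------
4  | Animal Farm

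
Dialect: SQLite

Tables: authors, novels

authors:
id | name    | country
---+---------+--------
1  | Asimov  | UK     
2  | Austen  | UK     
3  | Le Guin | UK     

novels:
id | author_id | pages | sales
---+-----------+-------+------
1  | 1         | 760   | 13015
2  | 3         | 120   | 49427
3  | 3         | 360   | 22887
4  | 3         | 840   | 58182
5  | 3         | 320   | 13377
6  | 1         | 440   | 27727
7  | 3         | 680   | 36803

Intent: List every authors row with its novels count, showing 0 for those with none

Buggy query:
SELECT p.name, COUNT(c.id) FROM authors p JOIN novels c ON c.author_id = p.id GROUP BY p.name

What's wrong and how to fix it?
Bug: INNER JOIN drops authors rows that have no matching novels rows

Fix: Use LEFT JOIN so parents without children still appear (COUNT(c.id) gives 0)

Corrected query:
SELECT p.name, COUNT(c.id) FROM authors p LEFT JOIN novels c ON c.author_id = p.id GROUP BY p.name

Result:
name    | COUNT(c.id)
--------+------------
Asimov  | 2          
Austen  | 0          
Le Guin | 5          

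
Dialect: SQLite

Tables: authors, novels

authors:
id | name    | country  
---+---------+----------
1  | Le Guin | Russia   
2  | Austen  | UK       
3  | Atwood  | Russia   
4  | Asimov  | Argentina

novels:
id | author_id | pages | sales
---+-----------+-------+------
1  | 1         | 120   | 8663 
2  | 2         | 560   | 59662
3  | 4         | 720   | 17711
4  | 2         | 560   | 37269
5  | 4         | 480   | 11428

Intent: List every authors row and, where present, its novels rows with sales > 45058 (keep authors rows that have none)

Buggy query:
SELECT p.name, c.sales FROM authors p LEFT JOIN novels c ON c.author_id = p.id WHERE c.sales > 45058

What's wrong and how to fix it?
Bug: A WHERE condition on the right-hand table after LEFT JOIN drops unmatched parents

Fix: Put 'c.sales > 45058' in the JOIN's ON clause instead of WHERE

Corrected query:
SELECT p.name, c.sales FROM authors p LEFT JOIN novels c ON c.author_id = p.id AND c.sales > 45058

Result:
name    | sales
--------+------
Le Guin | NULL 
Austen  | 59662
Atwood  | NULL 
Asimov  | NULL 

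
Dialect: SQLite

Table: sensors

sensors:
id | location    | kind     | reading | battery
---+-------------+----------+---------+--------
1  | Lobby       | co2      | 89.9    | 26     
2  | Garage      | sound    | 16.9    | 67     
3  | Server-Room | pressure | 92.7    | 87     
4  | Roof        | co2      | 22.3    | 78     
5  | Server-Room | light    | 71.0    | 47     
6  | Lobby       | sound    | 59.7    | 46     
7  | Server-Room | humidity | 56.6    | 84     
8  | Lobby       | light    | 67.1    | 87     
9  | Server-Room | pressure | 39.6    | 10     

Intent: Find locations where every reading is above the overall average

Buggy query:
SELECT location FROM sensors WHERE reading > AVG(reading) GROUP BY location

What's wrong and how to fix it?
Bug: AVG() is an aggregate; it can't sit directly in WHERE

Fix: Use a subquery for AVG and a HAVING MIN(...) filter so the condition holds for every row in the group

Corrected query:
SELECT location FROM sensors GROUP BY location HAVING MIN(reading) > (SELECT AVG(reading) FROM sensors)

Result:
location
--------
Lobby   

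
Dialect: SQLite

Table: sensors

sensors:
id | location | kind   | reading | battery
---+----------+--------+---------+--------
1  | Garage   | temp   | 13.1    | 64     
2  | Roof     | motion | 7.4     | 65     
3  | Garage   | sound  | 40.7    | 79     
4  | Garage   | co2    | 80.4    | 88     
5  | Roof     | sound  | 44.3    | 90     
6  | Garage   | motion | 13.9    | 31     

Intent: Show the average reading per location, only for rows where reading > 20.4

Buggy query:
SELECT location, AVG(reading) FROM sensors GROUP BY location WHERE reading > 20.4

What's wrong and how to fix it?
Bug: WHERE cannot follow GROUP BY

Fix: Place WHERE between FROM and GROUP BY

Corrected query:
SELECT location, AVG(reading) FROM sensors WHERE reading > 20.4 GROUP BY location

Result:
location | AVG(reading)
---------+-------------
Garage   | 60.55       
Roof     | 44.3        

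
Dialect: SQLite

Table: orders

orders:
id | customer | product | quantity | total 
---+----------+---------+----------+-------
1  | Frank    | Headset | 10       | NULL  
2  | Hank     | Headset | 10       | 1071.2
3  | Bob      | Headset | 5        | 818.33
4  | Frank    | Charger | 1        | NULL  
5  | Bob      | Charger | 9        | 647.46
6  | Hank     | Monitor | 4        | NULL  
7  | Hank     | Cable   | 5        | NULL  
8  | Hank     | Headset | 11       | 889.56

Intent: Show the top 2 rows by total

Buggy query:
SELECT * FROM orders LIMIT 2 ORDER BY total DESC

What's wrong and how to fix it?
Bug: LIMIT must come after ORDER BY

Fix: Sort with ORDER BY, then apply LIMIT

Corrected query:
SELECT * FROM orders ORDER BY total DESC LIMIT 2

Result:
id | customer | product | quantity | total 
---+----------+---------+----------+-------
2  | Hank     | Headset | 10       | 1071.2
8  | Hank     | Headset | 11       | 889.56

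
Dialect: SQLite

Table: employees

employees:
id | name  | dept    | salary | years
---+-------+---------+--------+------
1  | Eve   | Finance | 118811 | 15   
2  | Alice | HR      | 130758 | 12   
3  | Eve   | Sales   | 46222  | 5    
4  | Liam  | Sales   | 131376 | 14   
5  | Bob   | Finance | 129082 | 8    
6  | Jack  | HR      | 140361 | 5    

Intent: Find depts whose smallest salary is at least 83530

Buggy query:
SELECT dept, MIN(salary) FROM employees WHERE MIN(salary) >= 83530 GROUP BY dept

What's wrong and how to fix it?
Bug: MIN() in WHERE is a misuse of aggregate

Fix: Replace WHERE with HAVING after the GROUP BY

Corrected query:
SELECT dept, MIN(salary) FROM employees GROUP BY dept HAVING MIN(salary) >= 83530

Result:
dept    | MIN(salary)
--------+------------
Finance | 118811     
HR      | 130758     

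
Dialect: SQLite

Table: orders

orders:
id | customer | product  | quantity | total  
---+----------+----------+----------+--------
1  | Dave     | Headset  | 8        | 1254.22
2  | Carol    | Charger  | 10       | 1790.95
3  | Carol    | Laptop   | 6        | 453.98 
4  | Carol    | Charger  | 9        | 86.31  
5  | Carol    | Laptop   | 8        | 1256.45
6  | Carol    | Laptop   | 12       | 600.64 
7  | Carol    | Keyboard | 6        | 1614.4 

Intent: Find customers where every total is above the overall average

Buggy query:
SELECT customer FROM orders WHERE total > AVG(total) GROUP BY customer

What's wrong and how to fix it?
Bug: AVG() is an aggregate; it can't sit directly in WHERE

Fix: Use a subquery for AVG and a HAVING MIN(...) filter so the condition holds for every row in the group

Corrected query:
SELECT customer FROM orders GROUP BY customer HAVING MIN(total) > (SELECT AVG(total) FROM orders)

Result:
customer
--------
Dave    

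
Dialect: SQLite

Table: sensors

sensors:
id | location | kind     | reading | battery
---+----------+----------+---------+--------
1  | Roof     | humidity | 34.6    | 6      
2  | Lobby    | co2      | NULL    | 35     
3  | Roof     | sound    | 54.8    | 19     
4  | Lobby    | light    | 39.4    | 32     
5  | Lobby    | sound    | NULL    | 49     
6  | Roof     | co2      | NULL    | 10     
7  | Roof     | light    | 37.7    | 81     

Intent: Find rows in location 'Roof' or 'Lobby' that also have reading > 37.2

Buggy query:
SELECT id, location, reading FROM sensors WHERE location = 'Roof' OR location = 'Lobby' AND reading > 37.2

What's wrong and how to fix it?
Bug: Without parentheses, AND is evaluated before OR, so the reading filter only applies to the 'Lobby' branch

Fix: Group the OR with parentheses (or use IN), then AND the threshold

Corrected query:
SELECT id, location, reading FROM sensors WHERE (location = 'Roof' OR location = 'Lobby') AND reading > 37.2

Result:
id | location | reading
---+----------+--------
3  | Roof     | 54.8   
4  | Lobby    | 39.4   
7  | Roof     | 37.7   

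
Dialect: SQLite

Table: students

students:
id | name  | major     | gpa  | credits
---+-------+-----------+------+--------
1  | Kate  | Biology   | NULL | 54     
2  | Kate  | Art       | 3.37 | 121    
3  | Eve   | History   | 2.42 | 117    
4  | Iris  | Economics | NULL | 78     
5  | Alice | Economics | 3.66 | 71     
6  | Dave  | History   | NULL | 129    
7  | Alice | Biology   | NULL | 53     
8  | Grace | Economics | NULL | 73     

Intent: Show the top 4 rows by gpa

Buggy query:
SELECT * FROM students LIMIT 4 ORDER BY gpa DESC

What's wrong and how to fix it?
Bug: LIMIT must come after ORDER BY

Fix: Swap the clauses: ORDER BY first, then LIMIT

Corrected query:
SELECT * FROM students ORDER BY gpa DESC LIMIT 4

Result:
id | name  | major     | gpa  | credits
---+-------+-----------+------+--------
5  | Alice | Economics | 3.66 | 71     
2  | Kate  | Art       | 3.37 | 121    
3  | Eve   | History   | 2.42 | 117    
1  | Kate  | Biology   | NULL | 54     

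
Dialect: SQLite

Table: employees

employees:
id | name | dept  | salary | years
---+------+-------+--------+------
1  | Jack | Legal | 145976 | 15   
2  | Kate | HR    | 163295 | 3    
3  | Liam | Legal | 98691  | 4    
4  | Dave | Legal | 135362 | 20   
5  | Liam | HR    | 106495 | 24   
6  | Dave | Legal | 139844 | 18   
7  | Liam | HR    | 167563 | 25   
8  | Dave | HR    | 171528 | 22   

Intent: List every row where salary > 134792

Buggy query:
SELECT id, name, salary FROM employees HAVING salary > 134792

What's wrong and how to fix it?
Bug: This is a non-aggregate query (no GROUP BY, no aggregates), so in SQLite the HAVING clause is invalid here; a row-level condition belongs in WHERE

Fix: Replace HAVING with WHERE since the condition applies to individual rows

Corrected query:
SELECT id, name, salary FROM employees WHERE salary > 134792

Result:
id | name | salary
---+------+-------
1  | Jack | 145976
2  | Kate | 163295
4  | Dave | 135362
6  | Dave | 139844
7  | Liam | 167563
8  | Dave | 171528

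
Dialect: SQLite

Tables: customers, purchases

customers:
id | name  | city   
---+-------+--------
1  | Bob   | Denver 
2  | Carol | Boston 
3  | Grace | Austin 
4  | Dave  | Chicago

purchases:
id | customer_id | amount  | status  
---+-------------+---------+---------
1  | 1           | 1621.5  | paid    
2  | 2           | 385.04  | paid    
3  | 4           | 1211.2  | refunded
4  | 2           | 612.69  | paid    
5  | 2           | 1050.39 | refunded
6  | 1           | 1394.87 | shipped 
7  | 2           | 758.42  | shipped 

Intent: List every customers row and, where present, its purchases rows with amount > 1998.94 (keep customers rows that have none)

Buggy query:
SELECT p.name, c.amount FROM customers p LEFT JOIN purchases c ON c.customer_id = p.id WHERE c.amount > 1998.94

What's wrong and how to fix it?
Bug: Filtering c.amount in WHERE discards the NULL rows produced by LEFT JOIN, turning it into an inner join

Fix: Move the right-table condition into the ON clause so unmatched parents are kept

Corrected query:
SELECT p.name, c.amount FROM customers p LEFT JOIN purchases c ON c.customer_id = p.id AND c.amount > 1998.94

Result:
name  | amount
------+-------
Bob   | NULL  
Carol | NULL  
Grace | NULL  
Dave  | NULL  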